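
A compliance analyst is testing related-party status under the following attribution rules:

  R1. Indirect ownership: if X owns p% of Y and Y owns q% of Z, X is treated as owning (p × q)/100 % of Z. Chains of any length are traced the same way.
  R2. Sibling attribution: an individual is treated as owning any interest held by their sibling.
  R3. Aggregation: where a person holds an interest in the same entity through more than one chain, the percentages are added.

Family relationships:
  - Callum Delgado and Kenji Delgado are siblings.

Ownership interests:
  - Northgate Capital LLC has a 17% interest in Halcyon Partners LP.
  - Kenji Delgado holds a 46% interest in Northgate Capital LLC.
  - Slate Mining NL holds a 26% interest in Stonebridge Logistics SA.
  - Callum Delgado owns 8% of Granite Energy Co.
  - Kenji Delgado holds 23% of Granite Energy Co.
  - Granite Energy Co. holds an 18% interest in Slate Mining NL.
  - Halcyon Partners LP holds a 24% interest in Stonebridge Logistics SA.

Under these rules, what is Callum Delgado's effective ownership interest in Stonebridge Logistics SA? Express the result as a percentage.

By sibling attribution (R2), Callum Delgado is treated as also owning Kenji Delgado's interest in Granite Energy Co, giving 8% + 23% = 31%.
By sibling attribution (R2), Callum Delgado is treated as owning Kenji Delgado's 46% interest in Northgate Capital LLC.
Chain via Granite Energy Co. → Slate Mining NL (R1): 31% × 18% × 26% = 1.4508% of Stonebridge Logistics SA.
Chain via Northgate Capital LLC → Halcyon Partners LP (R1): 46% × 17% × 24% = 1.8768% of Stonebridge Logistics SA.
Aggregating (R3): 1.4508% + 1.8768% = 3.3276%.

3.3276%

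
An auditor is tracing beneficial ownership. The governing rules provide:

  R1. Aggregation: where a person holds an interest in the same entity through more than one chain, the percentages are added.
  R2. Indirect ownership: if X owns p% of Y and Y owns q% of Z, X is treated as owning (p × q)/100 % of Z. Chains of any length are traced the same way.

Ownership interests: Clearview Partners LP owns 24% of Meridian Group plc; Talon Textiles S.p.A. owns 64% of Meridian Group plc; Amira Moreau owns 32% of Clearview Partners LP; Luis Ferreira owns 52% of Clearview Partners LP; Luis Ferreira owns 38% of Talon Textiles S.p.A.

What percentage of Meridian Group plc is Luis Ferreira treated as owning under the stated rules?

Chain via Talon Textiles S.p.A. (R2): 38% × 64% = 24.32% of Meridian Group plc.
Chain via Clearview Partners LP (R2): 52% × 24% = 12.48% of Meridian Group plc.
Aggregating (R1): 24.32% + 12.48% = 36.8%.

36.8%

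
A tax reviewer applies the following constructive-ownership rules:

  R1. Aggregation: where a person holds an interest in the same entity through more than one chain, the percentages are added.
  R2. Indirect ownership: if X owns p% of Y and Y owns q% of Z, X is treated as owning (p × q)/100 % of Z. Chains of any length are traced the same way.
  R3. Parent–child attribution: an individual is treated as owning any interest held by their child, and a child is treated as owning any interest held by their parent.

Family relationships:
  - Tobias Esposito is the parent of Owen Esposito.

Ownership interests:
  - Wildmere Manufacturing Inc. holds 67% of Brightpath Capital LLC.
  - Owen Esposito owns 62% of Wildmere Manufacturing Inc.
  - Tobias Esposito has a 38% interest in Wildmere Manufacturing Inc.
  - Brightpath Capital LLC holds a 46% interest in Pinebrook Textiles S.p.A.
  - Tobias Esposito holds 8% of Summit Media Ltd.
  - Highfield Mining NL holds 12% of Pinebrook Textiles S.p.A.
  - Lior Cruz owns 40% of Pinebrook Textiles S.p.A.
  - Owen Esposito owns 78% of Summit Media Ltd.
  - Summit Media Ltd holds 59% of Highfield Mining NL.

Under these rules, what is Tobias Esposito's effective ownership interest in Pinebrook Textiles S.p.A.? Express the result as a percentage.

36.9088%

By parent–child attribution (R3), Tobias Esposito is treated as also owning Owen Esposito's interest in Summit Media Ltd, giving 8% + 78% = 86%.
By parent–child attribution (R3), Tobias Esposito is treated as also owning Owen Esposito's interest in Wildmere Manufacturing Inc, giving 38% + 62% = 100%.
Chain via Summit Media Ltd → Highfield Mining NL (R2): 86% × 59% × 12% = 6.0888% of Pinebrook Textiles S.p.A.
Chain via Wildmere Manufacturing Inc. → Brightpath Capital LLC (R2): 100% × 67% × 46% = 30.82% of Pinebrook Textiles S.p.A.
Aggregating (R1): 6.0888% + 30.82% = 36.9088%.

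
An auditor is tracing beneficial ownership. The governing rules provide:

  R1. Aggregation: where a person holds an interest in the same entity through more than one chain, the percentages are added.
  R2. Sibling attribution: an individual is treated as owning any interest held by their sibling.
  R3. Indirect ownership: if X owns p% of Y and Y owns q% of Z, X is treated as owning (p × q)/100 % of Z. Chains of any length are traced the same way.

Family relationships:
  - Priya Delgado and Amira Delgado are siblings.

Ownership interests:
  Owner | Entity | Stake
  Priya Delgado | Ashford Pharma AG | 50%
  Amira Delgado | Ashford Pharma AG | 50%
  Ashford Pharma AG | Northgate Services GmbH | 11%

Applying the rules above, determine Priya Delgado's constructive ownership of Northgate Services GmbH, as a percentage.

11%

By sibling attribution (R2), Priya Delgado is treated as also owning Amira Delgado's interest in Ashford Pharma AG, giving 50% + 50% = 100%.
Chain via Ashford Pharma AG (R3): 100% × 11% = 11% of Northgate Services GmbH.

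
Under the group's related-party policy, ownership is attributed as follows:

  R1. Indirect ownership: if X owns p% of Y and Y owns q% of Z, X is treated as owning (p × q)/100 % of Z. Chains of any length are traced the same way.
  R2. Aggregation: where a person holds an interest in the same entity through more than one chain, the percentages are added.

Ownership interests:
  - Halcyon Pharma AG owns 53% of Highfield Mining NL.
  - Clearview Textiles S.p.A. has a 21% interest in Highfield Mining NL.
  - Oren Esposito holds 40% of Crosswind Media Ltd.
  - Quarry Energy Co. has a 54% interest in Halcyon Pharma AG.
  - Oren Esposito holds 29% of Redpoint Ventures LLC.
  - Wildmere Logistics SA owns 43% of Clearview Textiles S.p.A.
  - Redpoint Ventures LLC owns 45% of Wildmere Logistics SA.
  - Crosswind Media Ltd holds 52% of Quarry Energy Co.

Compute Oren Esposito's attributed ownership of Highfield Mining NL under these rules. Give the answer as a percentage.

Chain via Crosswind Media Ltd → Quarry Energy Co. → Halcyon Pharma AG (R1): 40% × 52% × 54% × 53% = 5.95296% of Highfield Mining NL.
Chain via Redpoint Ventures LLC → Wildmere Logistics SA → Clearview Textiles S.p.A. (R1): 29% × 45% × 43% × 21% = 1.178415% of Highfield Mining NL.
Aggregating (R2): 5.95296% + 1.178415% = 7.131375%.

7.131375%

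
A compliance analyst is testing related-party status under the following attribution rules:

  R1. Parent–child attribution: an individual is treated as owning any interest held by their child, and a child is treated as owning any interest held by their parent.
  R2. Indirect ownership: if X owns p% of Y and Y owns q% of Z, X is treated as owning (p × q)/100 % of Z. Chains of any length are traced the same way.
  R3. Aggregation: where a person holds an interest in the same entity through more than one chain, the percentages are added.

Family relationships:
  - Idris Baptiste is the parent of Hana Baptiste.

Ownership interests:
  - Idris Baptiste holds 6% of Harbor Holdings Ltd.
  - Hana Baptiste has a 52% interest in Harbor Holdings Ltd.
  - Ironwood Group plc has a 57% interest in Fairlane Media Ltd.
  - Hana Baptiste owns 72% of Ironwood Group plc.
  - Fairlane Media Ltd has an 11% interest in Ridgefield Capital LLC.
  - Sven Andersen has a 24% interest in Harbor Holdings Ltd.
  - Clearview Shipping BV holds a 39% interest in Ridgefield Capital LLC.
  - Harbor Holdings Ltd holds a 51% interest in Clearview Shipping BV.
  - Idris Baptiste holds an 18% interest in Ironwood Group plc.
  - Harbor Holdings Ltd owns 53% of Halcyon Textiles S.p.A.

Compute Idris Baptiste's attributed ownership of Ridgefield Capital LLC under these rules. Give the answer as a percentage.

17.1792%

By parent–child attribution (R1), Idris Baptiste is treated as also owning Hana Baptiste's interest in Ironwood Group plc, giving 18% + 72% = 90%.
By parent–child attribution (R1), Idris Baptiste is treated as also owning Hana Baptiste's interest in Harbor Holdings Ltd, giving 6% + 52% = 58%.
Chain via Ironwood Group plc → Fairlane Media Ltd (R2): 90% × 57% × 11% = 5.643% of Ridgefield Capital LLC.
Chain via Harbor Holdings Ltd → Clearview Shipping BV (R2): 58% × 51% × 39% = 11.5362% of Ridgefield Capital LLC.
Aggregating (R3): 5.643% + 11.5362% = 17.1792%.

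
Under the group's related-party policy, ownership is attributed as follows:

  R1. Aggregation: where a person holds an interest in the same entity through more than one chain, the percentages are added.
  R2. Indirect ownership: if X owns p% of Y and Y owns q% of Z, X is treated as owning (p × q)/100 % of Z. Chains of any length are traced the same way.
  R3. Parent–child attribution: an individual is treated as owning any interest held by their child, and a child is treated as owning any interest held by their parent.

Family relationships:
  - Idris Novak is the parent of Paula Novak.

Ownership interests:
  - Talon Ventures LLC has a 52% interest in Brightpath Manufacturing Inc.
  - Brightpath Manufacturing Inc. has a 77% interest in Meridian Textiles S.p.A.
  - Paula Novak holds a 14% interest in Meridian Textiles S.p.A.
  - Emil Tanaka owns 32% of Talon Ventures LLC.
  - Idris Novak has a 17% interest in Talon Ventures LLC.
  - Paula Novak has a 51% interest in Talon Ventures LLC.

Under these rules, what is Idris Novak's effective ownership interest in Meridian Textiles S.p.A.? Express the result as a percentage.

41.2272%

By parent–child attribution (R3), Idris Novak is treated as also owning Paula Novak's interest in Talon Ventures LLC, giving 17% + 51% = 68%.
By parent–child attribution (R3), Idris Novak is treated as owning Paula Novak's 14% interest in Meridian Textiles S.p.A.
Chain via Talon Ventures LLC → Brightpath Manufacturing Inc. (R2): 68% × 52% × 77% = 27.2272% of Meridian Textiles S.p.A.
Direct interest in Meridian Textiles S.p.A: 14%.
Aggregating (R1): 27.2272% + 14% = 41.2272%.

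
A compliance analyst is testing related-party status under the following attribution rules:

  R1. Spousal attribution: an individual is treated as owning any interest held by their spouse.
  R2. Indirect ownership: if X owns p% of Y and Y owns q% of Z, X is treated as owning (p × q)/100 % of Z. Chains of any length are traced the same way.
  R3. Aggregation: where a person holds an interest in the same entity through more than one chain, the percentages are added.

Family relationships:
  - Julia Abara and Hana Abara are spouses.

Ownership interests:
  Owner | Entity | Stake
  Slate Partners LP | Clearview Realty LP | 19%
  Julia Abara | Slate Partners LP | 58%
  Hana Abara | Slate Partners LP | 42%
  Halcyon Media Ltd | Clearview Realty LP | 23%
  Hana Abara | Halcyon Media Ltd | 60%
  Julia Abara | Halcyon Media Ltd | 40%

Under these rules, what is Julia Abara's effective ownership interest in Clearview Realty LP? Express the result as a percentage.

By spousal attribution (R1), Julia Abara is treated as also owning Hana Abara's interest in Halcyon Media Ltd, giving 40% + 60% = 100%.
By spousal attribution (R1), Julia Abara is treated as also owning Hana Abara's interest in Slate Partners LP, giving 58% + 42% = 100%.
Chain via Halcyon Media Ltd (R2): 100% × 23% = 23% of Clearview Realty LP.
Chain via Slate Partners LP (R2): 100% × 19% = 19% of Clearview Realty LP.
Aggregating (R3): 23% + 19% = 42%.

42%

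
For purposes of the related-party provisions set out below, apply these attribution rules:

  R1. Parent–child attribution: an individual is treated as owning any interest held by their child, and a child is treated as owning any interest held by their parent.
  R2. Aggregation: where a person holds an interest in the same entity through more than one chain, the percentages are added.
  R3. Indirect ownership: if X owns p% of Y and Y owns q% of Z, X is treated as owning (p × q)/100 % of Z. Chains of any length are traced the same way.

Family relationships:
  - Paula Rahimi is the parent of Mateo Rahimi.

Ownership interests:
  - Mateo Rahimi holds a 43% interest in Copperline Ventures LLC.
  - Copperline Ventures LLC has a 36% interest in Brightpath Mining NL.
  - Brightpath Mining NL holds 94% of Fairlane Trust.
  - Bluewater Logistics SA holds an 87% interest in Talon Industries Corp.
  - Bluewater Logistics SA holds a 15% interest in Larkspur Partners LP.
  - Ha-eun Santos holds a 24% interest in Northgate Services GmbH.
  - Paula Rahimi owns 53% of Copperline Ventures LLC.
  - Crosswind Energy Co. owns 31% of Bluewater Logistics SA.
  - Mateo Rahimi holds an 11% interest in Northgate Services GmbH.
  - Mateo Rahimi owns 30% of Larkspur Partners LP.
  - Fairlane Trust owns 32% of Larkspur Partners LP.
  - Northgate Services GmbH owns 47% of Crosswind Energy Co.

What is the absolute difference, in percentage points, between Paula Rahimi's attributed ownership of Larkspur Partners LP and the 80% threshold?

By parent–child attribution (R1), Paula Rahimi is treated as also owning Mateo Rahimi's interest in Copperline Ventures LLC, giving 53% + 43% = 96%.
By parent–child attribution (R1), Paula Rahimi is treated as owning Mateo Rahimi's 11% interest in Northgate Services GmbH.
By parent–child attribution (R1), Paula Rahimi is treated as owning Mateo Rahimi's 30% interest in Larkspur Partners LP.
Chain via Copperline Ventures LLC → Brightpath Mining NL → Fairlane Trust (R3): 96% × 36% × 94% × 32% = 10.395648% of Larkspur Partners LP.
Chain via Northgate Services GmbH → Crosswind Energy Co. → Bluewater Logistics SA (R3): 11% × 47% × 31% × 15% = 0.240405% of Larkspur Partners LP.
Direct interest in Larkspur Partners LP: 30%.
Aggregating (R2): 10.395648% + 0.240405% + 30% = 40.636053%.
40.636053% falls short of the 80% threshold by 39.363947 percentage points.

39.363947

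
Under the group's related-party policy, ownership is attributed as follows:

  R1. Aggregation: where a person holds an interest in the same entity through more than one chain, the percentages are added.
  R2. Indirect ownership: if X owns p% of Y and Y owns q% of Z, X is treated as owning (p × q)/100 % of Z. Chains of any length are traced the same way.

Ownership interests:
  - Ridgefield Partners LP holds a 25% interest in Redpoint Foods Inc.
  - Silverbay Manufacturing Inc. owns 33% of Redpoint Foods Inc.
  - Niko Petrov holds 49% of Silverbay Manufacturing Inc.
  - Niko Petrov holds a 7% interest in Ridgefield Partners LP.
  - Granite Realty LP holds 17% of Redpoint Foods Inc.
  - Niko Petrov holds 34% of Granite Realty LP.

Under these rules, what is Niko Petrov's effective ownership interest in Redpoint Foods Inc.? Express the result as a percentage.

Chain via Ridgefield Partners LP (R2): 7% × 25% = 1.75% of Redpoint Foods Inc.
Chain via Silverbay Manufacturing Inc. (R2): 49% × 33% = 16.17% of Redpoint Foods Inc.
Chain via Granite Realty LP (R2): 34% × 17% = 5.78% of Redpoint Foods Inc.
Aggregating (R1): 1.75% + 16.17% + 5.78% = 23.7%.

23.7%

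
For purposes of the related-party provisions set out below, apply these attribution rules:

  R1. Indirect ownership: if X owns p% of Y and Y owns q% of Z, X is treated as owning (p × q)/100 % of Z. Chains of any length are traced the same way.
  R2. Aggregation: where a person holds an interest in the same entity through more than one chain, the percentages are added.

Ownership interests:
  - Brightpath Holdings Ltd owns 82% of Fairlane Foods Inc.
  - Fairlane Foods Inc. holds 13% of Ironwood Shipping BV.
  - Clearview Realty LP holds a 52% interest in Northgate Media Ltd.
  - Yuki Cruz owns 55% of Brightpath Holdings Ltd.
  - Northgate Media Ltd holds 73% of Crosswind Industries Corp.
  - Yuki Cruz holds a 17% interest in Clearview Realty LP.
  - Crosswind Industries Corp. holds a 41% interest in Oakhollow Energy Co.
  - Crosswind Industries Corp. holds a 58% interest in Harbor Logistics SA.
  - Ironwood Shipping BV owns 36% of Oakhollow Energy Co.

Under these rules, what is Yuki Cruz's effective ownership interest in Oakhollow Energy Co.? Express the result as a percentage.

4.756492%

Chain via Clearview Realty LP → Northgate Media Ltd → Crosswind Industries Corp. (R1): 17% × 52% × 73% × 41% = 2.645812% of Oakhollow Energy Co.
Chain via Brightpath Holdings Ltd → Fairlane Foods Inc. → Ironwood Shipping BV (R1): 55% × 82% × 13% × 36% = 2.11068% of Oakhollow Energy Co.
Aggregating (R2): 2.645812% + 2.11068% = 4.756492%.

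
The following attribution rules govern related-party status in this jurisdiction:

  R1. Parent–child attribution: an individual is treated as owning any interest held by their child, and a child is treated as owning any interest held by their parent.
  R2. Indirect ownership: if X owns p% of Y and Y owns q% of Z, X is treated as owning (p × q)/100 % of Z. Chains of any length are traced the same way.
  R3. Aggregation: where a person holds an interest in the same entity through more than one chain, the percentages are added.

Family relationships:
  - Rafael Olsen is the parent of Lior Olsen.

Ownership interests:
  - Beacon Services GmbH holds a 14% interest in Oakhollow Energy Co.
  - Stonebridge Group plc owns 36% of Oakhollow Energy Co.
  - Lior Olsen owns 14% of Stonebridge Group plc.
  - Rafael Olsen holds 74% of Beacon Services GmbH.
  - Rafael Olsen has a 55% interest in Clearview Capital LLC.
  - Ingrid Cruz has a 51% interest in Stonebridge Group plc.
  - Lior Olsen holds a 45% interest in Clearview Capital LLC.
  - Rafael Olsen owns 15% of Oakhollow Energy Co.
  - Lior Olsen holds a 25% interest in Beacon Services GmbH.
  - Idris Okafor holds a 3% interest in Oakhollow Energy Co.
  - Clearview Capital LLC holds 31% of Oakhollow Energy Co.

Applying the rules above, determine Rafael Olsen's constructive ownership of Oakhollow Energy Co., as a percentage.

By parent–child attribution (R1), Rafael Olsen is treated as also owning Lior Olsen's interest in Clearview Capital LLC, giving 55% + 45% = 100%.
By parent–child attribution (R1), Rafael Olsen is treated as also owning Lior Olsen's interest in Beacon Services GmbH, giving 74% + 25% = 99%.
By parent–child attribution (R1), Rafael Olsen is treated as owning Lior Olsen's 14% interest in Stonebridge Group plc.
Chain via Clearview Capital LLC (R2): 100% × 31% = 31% of Oakhollow Energy Co.
Chain via Beacon Services GmbH (R2): 99% × 14% = 13.86% of Oakhollow Energy Co.
Direct interest in Oakhollow Energy Co: 15%.
Chain via Stonebridge Group plc (R2): 14% × 36% = 5.04% of Oakhollow Energy Co.
Aggregating (R3): 31% + 13.86% + 15% + 5.04% = 64.9%.

64.9%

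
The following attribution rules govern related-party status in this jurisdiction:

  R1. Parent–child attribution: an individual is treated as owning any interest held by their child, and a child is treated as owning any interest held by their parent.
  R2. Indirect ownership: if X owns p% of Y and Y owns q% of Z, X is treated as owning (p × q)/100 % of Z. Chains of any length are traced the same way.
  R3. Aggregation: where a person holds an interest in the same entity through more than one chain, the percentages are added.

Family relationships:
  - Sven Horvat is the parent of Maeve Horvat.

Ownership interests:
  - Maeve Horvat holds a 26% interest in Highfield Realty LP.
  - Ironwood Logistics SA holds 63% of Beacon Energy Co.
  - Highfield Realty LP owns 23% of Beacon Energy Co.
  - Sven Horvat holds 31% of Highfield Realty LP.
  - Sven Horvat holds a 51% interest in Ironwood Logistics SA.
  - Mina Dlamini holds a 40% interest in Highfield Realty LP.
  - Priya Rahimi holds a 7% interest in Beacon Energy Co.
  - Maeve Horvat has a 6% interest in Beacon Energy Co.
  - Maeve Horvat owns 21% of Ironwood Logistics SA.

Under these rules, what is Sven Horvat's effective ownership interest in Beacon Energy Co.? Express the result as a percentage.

64.47%

By parent–child attribution (R1), Sven Horvat is treated as also owning Maeve Horvat's interest in Ironwood Logistics SA, giving 51% + 21% = 72%.
By parent–child attribution (R1), Sven Horvat is treated as also owning Maeve Horvat's interest in Highfield Realty LP, giving 31% + 26% = 57%.
By parent–child attribution (R1), Sven Horvat is treated as owning Maeve Horvat's 6% interest in Beacon Energy Co.
Chain via Ironwood Logistics SA (R2): 72% × 63% = 45.36% of Beacon Energy Co.
Chain via Highfield Realty LP (R2): 57% × 23% = 13.11% of Beacon Energy Co.
Direct interest in Beacon Energy Co: 6%.
Aggregating (R3): 45.36% + 13.11% + 6% = 64.47%.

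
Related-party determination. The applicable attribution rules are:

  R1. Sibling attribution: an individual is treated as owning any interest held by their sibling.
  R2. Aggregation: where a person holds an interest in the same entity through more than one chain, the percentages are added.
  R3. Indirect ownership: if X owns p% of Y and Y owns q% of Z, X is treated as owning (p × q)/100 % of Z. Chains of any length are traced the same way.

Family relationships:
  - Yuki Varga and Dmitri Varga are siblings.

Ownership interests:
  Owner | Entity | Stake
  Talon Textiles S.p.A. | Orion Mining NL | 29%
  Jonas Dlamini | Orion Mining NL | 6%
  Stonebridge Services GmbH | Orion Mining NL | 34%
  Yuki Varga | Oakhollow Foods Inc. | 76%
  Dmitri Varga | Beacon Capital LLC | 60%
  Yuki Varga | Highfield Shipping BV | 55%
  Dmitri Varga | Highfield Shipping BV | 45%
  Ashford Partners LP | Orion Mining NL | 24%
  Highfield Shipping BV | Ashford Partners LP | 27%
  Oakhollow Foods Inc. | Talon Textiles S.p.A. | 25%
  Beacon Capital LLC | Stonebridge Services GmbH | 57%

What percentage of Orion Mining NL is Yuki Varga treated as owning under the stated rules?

By sibling attribution (R1), Yuki Varga is treated as also owning Dmitri Varga's interest in Highfield Shipping BV, giving 55% + 45% = 100%.
By sibling attribution (R1), Yuki Varga is treated as owning Dmitri Varga's 60% interest in Beacon Capital LLC.
Chain via Highfield Shipping BV → Ashford Partners LP (R3): 100% × 27% × 24% = 6.48% of Orion Mining NL.
Chain via Oakhollow Foods Inc. → Talon Textiles S.p.A. (R3): 76% × 25% × 29% = 5.51% of Orion Mining NL.
Chain via Beacon Capital LLC → Stonebridge Services GmbH (R3): 60% × 57% × 34% = 11.628% of Orion Mining NL.
Aggregating (R2): 6.48% + 5.51% + 11.628% = 23.618%.

23.618%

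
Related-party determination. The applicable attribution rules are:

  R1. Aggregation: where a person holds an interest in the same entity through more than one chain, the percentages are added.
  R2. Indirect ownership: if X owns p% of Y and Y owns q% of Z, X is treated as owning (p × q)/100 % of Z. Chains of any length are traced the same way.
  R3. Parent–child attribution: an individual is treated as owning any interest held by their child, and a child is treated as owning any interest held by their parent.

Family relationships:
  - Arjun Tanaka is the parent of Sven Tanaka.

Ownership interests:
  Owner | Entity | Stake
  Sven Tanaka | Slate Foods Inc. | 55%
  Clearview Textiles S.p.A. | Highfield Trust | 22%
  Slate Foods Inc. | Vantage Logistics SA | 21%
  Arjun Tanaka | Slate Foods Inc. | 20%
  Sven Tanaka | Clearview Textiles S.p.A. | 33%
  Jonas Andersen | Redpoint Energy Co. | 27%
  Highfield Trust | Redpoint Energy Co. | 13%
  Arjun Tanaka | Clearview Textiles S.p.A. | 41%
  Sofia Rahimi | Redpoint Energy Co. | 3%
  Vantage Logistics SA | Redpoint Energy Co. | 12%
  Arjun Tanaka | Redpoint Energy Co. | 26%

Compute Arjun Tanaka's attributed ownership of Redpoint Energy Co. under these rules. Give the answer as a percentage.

By parent–child attribution (R3), Arjun Tanaka is treated as also owning Sven Tanaka's interest in Clearview Textiles S.p.A, giving 41% + 33% = 74%.
By parent–child attribution (R3), Arjun Tanaka is treated as also owning Sven Tanaka's interest in Slate Foods Inc, giving 20% + 55% = 75%.
Chain via Clearview Textiles S.p.A. → Highfield Trust (R2): 74% × 22% × 13% = 2.1164% of Redpoint Energy Co.
Chain via Slate Foods Inc. → Vantage Logistics SA (R2): 75% × 21% × 12% = 1.89% of Redpoint Energy Co.
Direct interest in Redpoint Energy Co: 26%.
Aggregating (R1): 2.1164% + 1.89% + 26% = 30.0064%.

30.0064%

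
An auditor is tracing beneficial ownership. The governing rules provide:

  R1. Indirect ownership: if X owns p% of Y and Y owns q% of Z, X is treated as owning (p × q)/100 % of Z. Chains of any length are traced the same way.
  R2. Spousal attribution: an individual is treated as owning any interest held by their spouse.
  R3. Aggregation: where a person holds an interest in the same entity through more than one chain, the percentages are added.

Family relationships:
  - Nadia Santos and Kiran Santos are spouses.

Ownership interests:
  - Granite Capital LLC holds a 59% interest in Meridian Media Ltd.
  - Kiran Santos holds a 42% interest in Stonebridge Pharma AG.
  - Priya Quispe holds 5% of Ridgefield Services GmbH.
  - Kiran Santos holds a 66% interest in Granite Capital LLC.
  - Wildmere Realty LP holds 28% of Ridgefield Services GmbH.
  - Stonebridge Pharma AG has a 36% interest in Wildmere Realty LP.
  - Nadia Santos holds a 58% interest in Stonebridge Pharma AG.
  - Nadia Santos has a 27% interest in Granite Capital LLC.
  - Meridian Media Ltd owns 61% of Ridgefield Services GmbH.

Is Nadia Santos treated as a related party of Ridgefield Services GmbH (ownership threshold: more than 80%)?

No

By spousal attribution (R2), Nadia Santos is treated as also owning Kiran Santos's interest in Stonebridge Pharma AG, giving 58% + 42% = 100%.
By spousal attribution (R2), Nadia Santos is treated as also owning Kiran Santos's interest in Granite Capital LLC, giving 27% + 66% = 93%.
Chain via Stonebridge Pharma AG → Wildmere Realty LP (R1): 100% × 36% × 28% = 10.08% of Ridgefield Services GmbH.
Chain via Granite Capital LLC → Meridian Media Ltd (R1): 93% × 59% × 61% = 33.4707% of Ridgefield Services GmbH.
Aggregating (R3): 10.08% + 33.4707% = 43.5507%.
43.5507% does not exceed the 80% threshold, so Nadia is not a related party to Ridgefield Services GmbH.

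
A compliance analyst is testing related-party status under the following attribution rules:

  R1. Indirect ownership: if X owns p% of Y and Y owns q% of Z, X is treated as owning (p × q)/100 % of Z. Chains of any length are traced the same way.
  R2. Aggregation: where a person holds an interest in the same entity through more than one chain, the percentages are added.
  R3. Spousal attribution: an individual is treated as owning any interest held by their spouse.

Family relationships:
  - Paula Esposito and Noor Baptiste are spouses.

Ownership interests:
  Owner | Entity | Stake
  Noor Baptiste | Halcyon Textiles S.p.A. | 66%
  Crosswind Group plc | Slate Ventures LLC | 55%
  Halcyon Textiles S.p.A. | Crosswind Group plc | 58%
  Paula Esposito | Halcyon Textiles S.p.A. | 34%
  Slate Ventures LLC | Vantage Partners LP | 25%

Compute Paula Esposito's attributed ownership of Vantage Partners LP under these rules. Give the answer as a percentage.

7.975%

By spousal attribution (R3), Paula Esposito is treated as also owning Noor Baptiste's interest in Halcyon Textiles S.p.A, giving 34% + 66% = 100%.
Chain via Halcyon Textiles S.p.A. → Crosswind Group plc → Slate Ventures LLC (R1): 100% × 58% × 55% × 25% = 7.975% of Vantage Partners LP.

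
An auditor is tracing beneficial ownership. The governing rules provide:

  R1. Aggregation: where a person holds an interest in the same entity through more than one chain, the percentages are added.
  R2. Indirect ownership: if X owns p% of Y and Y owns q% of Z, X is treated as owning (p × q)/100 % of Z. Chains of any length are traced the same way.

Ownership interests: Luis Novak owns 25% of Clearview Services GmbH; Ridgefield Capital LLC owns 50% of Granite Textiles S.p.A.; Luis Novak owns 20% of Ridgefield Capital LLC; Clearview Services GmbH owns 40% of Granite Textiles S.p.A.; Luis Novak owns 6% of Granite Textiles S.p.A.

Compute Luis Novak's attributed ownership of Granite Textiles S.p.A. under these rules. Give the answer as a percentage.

26%

Chain via Ridgefield Capital LLC (R2): 20% × 50% = 10% of Granite Textiles S.p.A.
Chain via Clearview Services GmbH (R2): 25% × 40% = 10% of Granite Textiles S.p.A.
Direct interest in Granite Textiles S.p.A: 6%.
Aggregating (R1): 10% + 10% + 6% = 26%.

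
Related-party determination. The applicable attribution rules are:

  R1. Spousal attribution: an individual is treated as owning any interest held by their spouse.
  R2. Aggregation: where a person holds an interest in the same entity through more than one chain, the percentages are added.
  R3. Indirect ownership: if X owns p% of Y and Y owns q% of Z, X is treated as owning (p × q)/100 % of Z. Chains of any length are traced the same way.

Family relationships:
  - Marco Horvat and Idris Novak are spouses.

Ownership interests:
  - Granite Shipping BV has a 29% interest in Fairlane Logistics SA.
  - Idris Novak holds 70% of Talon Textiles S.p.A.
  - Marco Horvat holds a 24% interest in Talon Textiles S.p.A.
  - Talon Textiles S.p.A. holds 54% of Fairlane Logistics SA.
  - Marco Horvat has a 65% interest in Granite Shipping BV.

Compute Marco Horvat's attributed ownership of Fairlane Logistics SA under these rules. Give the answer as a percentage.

By spousal attribution (R1), Marco Horvat is treated as also owning Idris Novak's interest in Talon Textiles S.p.A, giving 24% + 70% = 94%.
Chain via Granite Shipping BV (R3): 65% × 29% = 18.85% of Fairlane Logistics SA.
Chain via Talon Textiles S.p.A. (R3): 94% × 54% = 50.76% of Fairlane Logistics SA.
Aggregating (R2): 18.85% + 50.76% = 69.61%.

69.61%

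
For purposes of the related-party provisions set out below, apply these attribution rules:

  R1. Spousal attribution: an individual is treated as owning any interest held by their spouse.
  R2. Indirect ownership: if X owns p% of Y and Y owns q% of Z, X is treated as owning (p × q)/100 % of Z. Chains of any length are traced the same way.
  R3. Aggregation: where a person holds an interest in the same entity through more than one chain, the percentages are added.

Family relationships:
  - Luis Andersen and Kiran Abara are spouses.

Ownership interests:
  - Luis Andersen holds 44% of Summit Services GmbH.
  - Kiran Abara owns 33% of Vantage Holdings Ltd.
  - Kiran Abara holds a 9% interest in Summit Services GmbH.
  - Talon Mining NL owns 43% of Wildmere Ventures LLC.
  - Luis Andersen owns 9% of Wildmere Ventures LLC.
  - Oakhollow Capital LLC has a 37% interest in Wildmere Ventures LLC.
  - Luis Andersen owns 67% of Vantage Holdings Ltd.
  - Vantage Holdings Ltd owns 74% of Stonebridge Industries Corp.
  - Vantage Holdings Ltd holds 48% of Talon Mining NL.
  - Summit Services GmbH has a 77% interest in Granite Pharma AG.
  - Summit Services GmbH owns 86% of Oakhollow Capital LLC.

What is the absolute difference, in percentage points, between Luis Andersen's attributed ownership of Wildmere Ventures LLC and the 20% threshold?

By spousal attribution (R1), Luis Andersen is treated as also owning Kiran Abara's interest in Summit Services GmbH, giving 44% + 9% = 53%.
By spousal attribution (R1), Luis Andersen is treated as also owning Kiran Abara's interest in Vantage Holdings Ltd, giving 67% + 33% = 100%.
Chain via Summit Services GmbH → Oakhollow Capital LLC (R2): 53% × 86% × 37% = 16.8646% of Wildmere Ventures LLC.
Chain via Vantage Holdings Ltd → Talon Mining NL (R2): 100% × 48% × 43% = 20.64% of Wildmere Ventures LLC.
Direct interest in Wildmere Ventures LLC: 9%.
Aggregating (R3): 16.8646% + 20.64% + 9% = 46.5046%.
46.5046% exceeds the 20% threshold by 26.5046 percentage points.

26.5046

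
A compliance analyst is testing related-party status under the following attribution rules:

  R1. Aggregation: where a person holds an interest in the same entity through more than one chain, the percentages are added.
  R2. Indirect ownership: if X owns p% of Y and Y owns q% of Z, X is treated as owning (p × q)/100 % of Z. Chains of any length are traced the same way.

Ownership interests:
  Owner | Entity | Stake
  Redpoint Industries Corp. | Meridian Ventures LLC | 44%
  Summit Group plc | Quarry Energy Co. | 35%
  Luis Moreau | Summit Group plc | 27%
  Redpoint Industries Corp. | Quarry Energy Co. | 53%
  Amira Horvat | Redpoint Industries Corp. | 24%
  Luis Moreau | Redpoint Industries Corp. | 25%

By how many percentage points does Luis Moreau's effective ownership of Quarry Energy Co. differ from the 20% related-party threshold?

Chain via Redpoint Industries Corp. (R2): 25% × 53% = 13.25% of Quarry Energy Co.
Chain via Summit Group plc (R2): 27% × 35% = 9.45% of Quarry Energy Co.
Aggregating (R1): 13.25% + 9.45% = 22.7%.
22.7% exceeds the 20% threshold by 2.7 percentage points.

2.7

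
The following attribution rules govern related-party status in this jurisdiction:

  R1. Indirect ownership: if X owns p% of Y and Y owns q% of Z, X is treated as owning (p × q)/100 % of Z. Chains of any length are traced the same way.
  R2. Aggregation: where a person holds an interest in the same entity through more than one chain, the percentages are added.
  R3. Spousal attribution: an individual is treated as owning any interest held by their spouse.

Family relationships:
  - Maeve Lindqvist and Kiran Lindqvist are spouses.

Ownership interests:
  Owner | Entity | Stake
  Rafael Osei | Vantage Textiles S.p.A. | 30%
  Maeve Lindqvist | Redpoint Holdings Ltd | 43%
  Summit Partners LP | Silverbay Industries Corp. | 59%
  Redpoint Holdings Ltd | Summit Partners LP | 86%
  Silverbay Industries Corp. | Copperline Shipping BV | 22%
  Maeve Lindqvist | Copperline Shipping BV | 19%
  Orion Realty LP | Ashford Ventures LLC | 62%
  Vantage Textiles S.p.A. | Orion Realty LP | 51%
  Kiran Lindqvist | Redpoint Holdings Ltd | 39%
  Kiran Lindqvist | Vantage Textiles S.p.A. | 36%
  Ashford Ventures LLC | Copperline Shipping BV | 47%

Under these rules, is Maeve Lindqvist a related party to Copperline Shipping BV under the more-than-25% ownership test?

By spousal attribution (R3), Maeve Lindqvist is treated as also owning Kiran Lindqvist's interest in Redpoint Holdings Ltd, giving 43% + 39% = 82%.
By spousal attribution (R3), Maeve Lindqvist is treated as owning Kiran Lindqvist's 36% interest in Vantage Textiles S.p.A.
Chain via Redpoint Holdings Ltd → Summit Partners LP → Silverbay Industries Corp. (R1): 82% × 86% × 59% × 22% = 9.153496% of Copperline Shipping BV.
Direct interest in Copperline Shipping BV: 19%.
Chain via Vantage Textiles S.p.A. → Orion Realty LP → Ashford Ventures LLC (R1): 36% × 51% × 62% × 47% = 5.350104% of Copperline Shipping BV.
Aggregating (R2): 9.153496% + 19% + 5.350104% = 33.5036%.
33.5036% exceeds the 25% threshold, so Maeve is a related party to Copperline Shipping BV.

Yes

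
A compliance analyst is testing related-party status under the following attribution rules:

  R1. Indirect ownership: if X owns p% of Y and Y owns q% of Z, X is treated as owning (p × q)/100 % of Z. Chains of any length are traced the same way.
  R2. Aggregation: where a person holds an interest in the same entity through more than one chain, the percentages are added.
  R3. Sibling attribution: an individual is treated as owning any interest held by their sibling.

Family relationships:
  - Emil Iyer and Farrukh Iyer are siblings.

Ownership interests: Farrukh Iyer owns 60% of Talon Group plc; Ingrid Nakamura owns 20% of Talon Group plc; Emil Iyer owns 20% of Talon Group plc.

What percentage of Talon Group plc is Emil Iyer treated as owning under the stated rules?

80%

By sibling attribution (R3), Emil Iyer is treated as also owning Farrukh Iyer's interest in Talon Group plc, giving 20% + 60% = 80%.
Direct interest in Talon Group plc: 80%.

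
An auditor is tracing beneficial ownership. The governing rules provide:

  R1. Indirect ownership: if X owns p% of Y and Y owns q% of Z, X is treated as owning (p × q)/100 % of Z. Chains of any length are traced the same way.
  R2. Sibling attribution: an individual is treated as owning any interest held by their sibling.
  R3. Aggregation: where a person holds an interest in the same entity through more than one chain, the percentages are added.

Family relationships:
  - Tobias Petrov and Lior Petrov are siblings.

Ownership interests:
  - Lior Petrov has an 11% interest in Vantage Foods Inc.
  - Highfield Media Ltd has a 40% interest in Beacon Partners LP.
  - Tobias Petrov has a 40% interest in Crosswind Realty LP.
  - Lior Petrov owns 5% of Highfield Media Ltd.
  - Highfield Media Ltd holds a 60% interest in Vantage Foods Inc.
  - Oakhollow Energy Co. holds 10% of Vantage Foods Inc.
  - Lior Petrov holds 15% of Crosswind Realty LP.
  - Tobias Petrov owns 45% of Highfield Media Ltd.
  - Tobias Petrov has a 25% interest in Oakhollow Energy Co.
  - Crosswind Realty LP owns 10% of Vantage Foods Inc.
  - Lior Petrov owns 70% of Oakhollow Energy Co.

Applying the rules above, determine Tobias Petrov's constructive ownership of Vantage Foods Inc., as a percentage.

By sibling attribution (R2), Tobias Petrov is treated as also owning Lior Petrov's interest in Oakhollow Energy Co, giving 25% + 70% = 95%.
By sibling attribution (R2), Tobias Petrov is treated as also owning Lior Petrov's interest in Highfield Media Ltd, giving 45% + 5% = 50%.
By sibling attribution (R2), Tobias Petrov is treated as also owning Lior Petrov's interest in Crosswind Realty LP, giving 40% + 15% = 55%.
By sibling attribution (R2), Tobias Petrov is treated as owning Lior Petrov's 11% interest in Vantage Foods Inc.
Chain via Oakhollow Energy Co. (R1): 95% × 10% = 9.5% of Vantage Foods Inc.
Chain via Highfield Media Ltd (R1): 50% × 60% = 30% of Vantage Foods Inc.
Chain via Crosswind Realty LP (R1): 55% × 10% = 5.5% of Vantage Foods Inc.
Direct interest in Vantage Foods Inc: 11%.
Aggregating (R3): 9.5% + 30% + 5.5% + 11% = 56%.

56%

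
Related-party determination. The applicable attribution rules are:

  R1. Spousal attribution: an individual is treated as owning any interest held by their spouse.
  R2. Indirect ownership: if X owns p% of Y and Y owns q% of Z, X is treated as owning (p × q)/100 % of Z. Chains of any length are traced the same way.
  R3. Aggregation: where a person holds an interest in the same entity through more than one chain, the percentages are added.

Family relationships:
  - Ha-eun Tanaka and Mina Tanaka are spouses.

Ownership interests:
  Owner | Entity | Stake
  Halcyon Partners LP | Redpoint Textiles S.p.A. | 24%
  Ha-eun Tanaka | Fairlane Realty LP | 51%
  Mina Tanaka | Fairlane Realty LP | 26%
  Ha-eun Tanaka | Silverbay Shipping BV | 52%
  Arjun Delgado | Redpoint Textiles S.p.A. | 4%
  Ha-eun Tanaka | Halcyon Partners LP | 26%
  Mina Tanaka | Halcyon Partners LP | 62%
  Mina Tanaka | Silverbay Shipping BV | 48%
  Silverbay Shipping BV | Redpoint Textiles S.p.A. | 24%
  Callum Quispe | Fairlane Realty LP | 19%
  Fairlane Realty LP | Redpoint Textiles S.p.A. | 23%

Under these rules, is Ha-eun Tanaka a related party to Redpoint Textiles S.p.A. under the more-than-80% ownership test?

No

By spousal attribution (R1), Ha-eun Tanaka is treated as also owning Mina Tanaka's interest in Silverbay Shipping BV, giving 52% + 48% = 100%.
By spousal attribution (R1), Ha-eun Tanaka is treated as also owning Mina Tanaka's interest in Halcyon Partners LP, giving 26% + 62% = 88%.
By spousal attribution (R1), Ha-eun Tanaka is treated as also owning Mina Tanaka's interest in Fairlane Realty LP, giving 51% + 26% = 77%.
Chain via Silverbay Shipping BV (R2): 100% × 24% = 24% of Redpoint Textiles S.p.A.
Chain via Halcyon Partners LP (R2): 88% × 24% = 21.12% of Redpoint Textiles S.p.A.
Chain via Fairlane Realty LP (R2): 77% × 23% = 17.71% of Redpoint Textiles S.p.A.
Aggregating (R3): 24% + 21.12% + 17.71% = 62.83%.
62.83% does not exceed the 80% threshold, so Ha-eun is not a related party to Redpoint Textiles S.p.A.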